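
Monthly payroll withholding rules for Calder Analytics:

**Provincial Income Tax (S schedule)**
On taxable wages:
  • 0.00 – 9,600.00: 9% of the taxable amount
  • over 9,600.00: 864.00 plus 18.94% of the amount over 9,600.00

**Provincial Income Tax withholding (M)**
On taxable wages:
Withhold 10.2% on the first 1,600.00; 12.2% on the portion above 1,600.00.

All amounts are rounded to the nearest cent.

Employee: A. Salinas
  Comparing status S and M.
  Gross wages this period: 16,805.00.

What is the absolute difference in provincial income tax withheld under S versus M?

210.42

Provincial Income Tax (S): taxable = 16,805.00
  864.00 + 18.94% × (16,805.00 − 9,600.00) = 864.00 + 18.94% × 7,205.00 = 2,228.63
Provincial Income Tax (M): taxable = 16,805.00
  163.20 + 12.2% × (16,805.00 − 1,600.00) = 163.20 + 12.2% × 15,205.00 = 2,018.21
Difference: |2,228.63 − 2,018.21| = 210.42 (higher under S)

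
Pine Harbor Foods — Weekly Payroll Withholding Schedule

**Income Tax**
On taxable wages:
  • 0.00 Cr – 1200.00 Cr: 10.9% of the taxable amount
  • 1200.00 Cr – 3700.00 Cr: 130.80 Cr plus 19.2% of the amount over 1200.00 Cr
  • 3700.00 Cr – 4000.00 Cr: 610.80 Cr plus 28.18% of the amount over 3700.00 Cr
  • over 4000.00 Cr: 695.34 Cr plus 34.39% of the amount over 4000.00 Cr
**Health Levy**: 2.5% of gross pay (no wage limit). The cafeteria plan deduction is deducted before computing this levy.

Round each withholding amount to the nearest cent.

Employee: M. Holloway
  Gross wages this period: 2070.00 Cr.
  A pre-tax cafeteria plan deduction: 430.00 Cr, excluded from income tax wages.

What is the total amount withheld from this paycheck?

256.28 Cr

Income Tax: taxable = 2070.00 Cr − 430.00 Cr = 1640.00 Cr
  130.80 Cr + 19.2% × (1640.00 Cr − 1200.00 Cr) = 130.80 Cr + 19.2% × 440.00 Cr = 215.28 Cr
Health Levy: 2.5% × 1640.00 Cr = 41.00 Cr
Total: 215.28 Cr + 41.00 Cr = 256.28 Cr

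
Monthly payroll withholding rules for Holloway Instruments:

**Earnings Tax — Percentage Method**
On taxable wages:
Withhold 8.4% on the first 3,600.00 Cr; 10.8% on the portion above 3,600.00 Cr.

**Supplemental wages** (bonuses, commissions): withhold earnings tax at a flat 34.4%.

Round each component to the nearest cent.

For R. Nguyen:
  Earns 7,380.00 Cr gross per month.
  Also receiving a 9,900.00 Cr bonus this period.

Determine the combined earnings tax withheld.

4,116.24 Cr

Earnings Tax: taxable = 7,380.00 Cr
  302.40 Cr + 10.8% × (7,380.00 Cr − 3,600.00 Cr) = 302.40 Cr + 10.8% × 3,780.00 Cr = 710.64 Cr
Supplemental (34.4% flat on bonus): 34.4% × 9,900.00 Cr = 3,405.60 Cr
Total earnings tax: 710.64 Cr + 3,405.60 Cr = 4,116.24 Cr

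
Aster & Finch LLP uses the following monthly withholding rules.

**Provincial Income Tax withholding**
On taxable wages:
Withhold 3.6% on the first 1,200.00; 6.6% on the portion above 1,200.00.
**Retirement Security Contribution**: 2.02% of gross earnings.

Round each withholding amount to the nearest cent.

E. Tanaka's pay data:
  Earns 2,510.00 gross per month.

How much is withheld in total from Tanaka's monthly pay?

180.36

Provincial Income Tax: taxable = 2,510.00
  43.20 + 6.6% × (2,510.00 − 1,200.00) = 43.20 + 6.6% × 1,310.00 = 129.66
Retirement Security Contribution: 2.02% × 2,510.00 = 50.70
Total: 129.66 + 50.70 = 180.36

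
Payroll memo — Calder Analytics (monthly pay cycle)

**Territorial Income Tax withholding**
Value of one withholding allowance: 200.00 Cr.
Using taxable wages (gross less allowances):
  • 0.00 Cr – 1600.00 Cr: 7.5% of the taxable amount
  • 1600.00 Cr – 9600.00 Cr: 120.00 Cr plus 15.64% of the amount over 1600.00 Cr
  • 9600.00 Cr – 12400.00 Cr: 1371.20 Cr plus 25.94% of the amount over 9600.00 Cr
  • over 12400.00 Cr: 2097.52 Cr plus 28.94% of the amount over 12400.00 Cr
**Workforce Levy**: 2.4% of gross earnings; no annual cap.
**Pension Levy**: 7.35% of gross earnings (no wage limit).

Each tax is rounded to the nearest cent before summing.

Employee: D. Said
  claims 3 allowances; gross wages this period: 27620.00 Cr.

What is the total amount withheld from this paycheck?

Territorial Income Tax: taxable = 27620.00 Cr − 3×200.00 Cr = 27020.00 Cr
  2097.52 Cr + 28.94% × (27020.00 Cr − 12400.00 Cr) = 2097.52 Cr + 28.94% × 14620.00 Cr = 6328.55 Cr
Workforce Levy: 2.4% × 27620.00 Cr = 662.88 Cr
Pension Levy: 7.35% × 27620.00 Cr = 2030.07 Cr
Total: 6328.55 Cr + 662.88 Cr + 2030.07 Cr = 9021.50 Cr

9021.50 Cr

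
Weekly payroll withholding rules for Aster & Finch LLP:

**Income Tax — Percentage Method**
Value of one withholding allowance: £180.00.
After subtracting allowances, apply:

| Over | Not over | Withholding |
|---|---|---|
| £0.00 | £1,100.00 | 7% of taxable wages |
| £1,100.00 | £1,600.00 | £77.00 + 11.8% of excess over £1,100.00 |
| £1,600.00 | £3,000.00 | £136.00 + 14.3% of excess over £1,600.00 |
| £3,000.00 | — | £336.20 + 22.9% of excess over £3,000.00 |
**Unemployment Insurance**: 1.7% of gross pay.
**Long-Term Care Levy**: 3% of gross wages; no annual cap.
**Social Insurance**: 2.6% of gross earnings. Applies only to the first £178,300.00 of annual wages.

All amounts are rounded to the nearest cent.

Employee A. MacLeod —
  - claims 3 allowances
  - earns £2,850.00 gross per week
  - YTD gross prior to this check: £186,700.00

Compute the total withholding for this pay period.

Income Tax: taxable = £2,850.00 − 3×£180.00 = £2,310.00
  £136.00 + 14.3% × (£2,310.00 − £1,600.00) = £136.00 + 14.3% × £710.00 = £237.53
Unemployment Insurance: 1.7% × £2,850.00 = £48.45
Long-Term Care Levy: 3% × £2,850.00 = £85.50
Social Insurance: YTD £186,700.00 ≥ cap £178,300.00 → £0.00
Total: £237.53 + £48.45 + £85.50 + £0.00 = £371.48

£371.48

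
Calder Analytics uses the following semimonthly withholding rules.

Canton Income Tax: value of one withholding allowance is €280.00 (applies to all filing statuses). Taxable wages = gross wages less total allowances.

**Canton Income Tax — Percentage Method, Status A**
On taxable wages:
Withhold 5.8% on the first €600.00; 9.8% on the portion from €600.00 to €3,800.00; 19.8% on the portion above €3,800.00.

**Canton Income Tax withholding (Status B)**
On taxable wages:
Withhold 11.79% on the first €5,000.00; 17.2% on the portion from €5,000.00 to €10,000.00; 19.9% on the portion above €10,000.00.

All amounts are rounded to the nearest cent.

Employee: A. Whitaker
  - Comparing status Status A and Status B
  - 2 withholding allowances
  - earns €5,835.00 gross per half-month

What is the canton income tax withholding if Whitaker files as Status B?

€636.80

Canton Income Tax (Status B): taxable = €5,835.00 − 2×€280.00 = €5,275.00
  €589.50 + 17.2% × (€5,275.00 − €5,000.00) = €589.50 + 17.2% × €275.00 = €636.80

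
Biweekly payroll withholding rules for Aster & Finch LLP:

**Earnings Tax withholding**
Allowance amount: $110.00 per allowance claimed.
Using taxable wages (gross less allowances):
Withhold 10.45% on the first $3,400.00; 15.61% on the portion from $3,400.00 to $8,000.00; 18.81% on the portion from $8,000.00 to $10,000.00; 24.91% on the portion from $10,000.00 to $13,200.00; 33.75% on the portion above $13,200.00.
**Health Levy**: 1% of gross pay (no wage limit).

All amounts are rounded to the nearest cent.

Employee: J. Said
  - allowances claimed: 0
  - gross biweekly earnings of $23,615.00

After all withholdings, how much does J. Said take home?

$17,617.11

Earnings Tax: taxable = $23,615.00
  $2,246.68 + 33.75% × ($23,615.00 − $13,200.00) = $2,246.68 + 33.75% × $10,415.00 = $5,761.74
Health Levy: 1% × $23,615.00 = $236.15
Total withheld: $5,761.74 + $236.15 = $5,997.89
Net pay: $23,615.00 − $5,997.89 = $17,617.11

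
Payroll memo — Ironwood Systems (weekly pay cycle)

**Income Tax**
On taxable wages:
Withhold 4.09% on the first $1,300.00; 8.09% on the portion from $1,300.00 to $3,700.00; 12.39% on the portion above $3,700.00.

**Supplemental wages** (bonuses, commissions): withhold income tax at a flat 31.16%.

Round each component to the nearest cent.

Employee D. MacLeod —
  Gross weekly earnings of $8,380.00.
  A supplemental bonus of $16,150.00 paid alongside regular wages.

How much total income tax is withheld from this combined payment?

Income Tax: taxable = $8,380.00
  $247.33 + 12.39% × ($8,380.00 − $3,700.00) = $247.33 + 12.39% × $4,680.00 = $827.18
Supplemental (31.16% flat on bonus): 31.16% × $16,150.00 = $5,032.34
Total income tax: $827.18 + $5,032.34 = $5,859.52

$5,859.52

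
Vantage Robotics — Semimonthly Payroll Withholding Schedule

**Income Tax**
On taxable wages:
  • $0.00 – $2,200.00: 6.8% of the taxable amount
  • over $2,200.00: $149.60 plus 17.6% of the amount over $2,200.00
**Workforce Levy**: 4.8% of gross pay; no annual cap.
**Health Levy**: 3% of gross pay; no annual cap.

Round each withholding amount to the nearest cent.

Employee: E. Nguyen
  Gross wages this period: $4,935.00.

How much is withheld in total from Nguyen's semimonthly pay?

Income Tax: taxable = $4,935.00
  $149.60 + 17.6% × ($4,935.00 − $2,200.00) = $149.60 + 17.6% × $2,735.00 = $630.96
Workforce Levy: 4.8% × $4,935.00 = $236.88
Health Levy: 3% × $4,935.00 = $148.05
Total: $630.96 + $236.88 + $148.05 = $1,015.89

$1,015.89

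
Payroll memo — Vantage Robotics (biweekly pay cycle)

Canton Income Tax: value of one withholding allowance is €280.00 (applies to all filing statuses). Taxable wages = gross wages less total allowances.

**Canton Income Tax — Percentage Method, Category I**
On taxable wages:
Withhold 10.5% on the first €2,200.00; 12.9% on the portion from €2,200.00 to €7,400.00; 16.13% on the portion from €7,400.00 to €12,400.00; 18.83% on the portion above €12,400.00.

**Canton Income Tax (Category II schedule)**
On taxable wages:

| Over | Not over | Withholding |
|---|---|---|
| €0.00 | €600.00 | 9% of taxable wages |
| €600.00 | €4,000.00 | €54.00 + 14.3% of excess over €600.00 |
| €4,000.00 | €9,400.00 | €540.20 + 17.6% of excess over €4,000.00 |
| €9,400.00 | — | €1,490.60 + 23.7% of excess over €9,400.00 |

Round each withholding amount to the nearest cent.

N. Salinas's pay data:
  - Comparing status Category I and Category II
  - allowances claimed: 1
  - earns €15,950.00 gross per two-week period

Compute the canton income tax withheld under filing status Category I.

€2,324.04

Canton Income Tax (Category I): taxable = €15,950.00 − 1×€280.00 = €15,670.00
  €1,708.30 + 18.83% × (€15,670.00 − €12,400.00) = €1,708.30 + 18.83% × €3,270.00 = €2,324.04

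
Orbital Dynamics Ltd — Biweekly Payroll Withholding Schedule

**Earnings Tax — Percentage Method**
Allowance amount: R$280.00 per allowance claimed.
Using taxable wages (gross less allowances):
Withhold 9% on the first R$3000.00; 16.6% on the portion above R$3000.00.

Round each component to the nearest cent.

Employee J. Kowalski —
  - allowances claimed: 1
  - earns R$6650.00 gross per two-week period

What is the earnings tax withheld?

R$829.42

Earnings Tax: taxable = R$6650.00 − 1×R$280.00 = R$6370.00
  R$270.00 + 16.6% × (R$6370.00 − R$3000.00) = R$270.00 + 16.6% × R$3370.00 = R$829.42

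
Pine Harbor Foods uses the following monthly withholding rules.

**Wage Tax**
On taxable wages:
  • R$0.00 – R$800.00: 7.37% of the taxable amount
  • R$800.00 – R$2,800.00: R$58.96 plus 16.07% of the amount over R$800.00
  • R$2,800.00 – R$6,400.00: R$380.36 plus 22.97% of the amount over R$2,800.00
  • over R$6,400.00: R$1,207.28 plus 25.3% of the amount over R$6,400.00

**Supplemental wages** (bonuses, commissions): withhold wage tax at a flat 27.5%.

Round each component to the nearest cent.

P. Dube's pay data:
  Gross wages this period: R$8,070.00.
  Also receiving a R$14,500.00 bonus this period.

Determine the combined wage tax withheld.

Wage Tax: taxable = R$8,070.00
  R$1,207.28 + 25.3% × (R$8,070.00 − R$6,400.00) = R$1,207.28 + 25.3% × R$1,670.00 = R$1,629.79
Supplemental (27.5% flat on bonus): 27.5% × R$14,500.00 = R$3,987.50
Total wage tax: R$1,629.79 + R$3,987.50 = R$5,617.29

R$5,617.29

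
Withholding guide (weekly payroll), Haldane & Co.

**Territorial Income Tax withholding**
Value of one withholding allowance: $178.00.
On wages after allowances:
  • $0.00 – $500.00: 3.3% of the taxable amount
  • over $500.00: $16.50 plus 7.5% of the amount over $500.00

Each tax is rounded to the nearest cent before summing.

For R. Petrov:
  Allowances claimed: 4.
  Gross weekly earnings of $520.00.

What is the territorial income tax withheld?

$0.00

Territorial Income Tax: taxable = $520.00 − 4×$178.00 = $-192.00
  Taxable ≤ 0 → $0.00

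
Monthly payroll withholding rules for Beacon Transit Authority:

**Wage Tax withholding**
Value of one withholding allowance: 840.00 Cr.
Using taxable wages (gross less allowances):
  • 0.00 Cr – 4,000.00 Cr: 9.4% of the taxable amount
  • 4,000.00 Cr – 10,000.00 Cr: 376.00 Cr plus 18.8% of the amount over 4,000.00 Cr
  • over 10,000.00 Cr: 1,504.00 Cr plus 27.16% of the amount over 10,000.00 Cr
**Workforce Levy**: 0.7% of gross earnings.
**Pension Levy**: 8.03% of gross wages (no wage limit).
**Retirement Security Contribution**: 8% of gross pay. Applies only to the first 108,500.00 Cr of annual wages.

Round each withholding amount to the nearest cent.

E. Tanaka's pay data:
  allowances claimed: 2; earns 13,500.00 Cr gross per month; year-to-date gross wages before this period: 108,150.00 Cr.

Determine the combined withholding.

Wage Tax: taxable = 13,500.00 Cr − 2×840.00 Cr = 11,820.00 Cr
  1,504.00 Cr + 27.16% × (11,820.00 Cr − 10,000.00 Cr) = 1,504.00 Cr + 27.16% × 1,820.00 Cr = 1,998.31 Cr
Workforce Levy: 0.7% × 13,500.00 Cr = 94.50 Cr
Pension Levy: 8.03% × 13,500.00 Cr = 1,084.05 Cr
Retirement Security Contribution: cap 108,500.00 Cr − YTD 108,150.00 Cr = 350.00 Cr subject; 8% × 350.00 Cr = 28.00 Cr
Total: 1,998.31 Cr + 94.50 Cr + 1,084.05 Cr + 28.00 Cr = 3,204.86 Cr

3,204.86 Cr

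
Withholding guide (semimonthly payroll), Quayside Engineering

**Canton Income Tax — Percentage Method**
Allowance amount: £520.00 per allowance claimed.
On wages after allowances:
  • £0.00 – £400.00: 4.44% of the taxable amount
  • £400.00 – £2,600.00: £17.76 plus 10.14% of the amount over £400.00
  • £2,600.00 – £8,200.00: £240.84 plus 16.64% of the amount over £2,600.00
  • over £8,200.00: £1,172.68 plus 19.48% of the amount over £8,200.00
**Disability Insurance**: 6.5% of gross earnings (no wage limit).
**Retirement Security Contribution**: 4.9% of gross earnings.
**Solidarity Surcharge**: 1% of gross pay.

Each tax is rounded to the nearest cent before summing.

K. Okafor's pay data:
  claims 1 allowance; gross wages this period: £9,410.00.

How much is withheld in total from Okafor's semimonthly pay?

£2,473.93

Canton Income Tax: taxable = £9,410.00 − 1×£520.00 = £8,890.00
  £1,172.68 + 19.48% × (£8,890.00 − £8,200.00) = £1,172.68 + 19.48% × £690.00 = £1,307.09
Disability Insurance: 6.5% × £9,410.00 = £611.65
Retirement Security Contribution: 4.9% × £9,410.00 = £461.09
Solidarity Surcharge: 1% × £9,410.00 = £94.10
Total: £1,307.09 + £611.65 + £461.09 + £94.10 = £2,473.93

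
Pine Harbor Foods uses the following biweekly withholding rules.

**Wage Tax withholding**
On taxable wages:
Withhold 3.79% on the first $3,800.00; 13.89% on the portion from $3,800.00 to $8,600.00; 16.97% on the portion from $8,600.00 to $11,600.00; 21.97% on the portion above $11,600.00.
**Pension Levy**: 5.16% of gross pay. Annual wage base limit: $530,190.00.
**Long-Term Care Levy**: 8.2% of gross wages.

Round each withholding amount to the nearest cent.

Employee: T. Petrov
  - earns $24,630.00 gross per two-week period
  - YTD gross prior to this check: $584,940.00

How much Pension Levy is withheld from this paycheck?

Pension Levy: YTD $584,940.00 ≥ cap $530,190.00 → $0.00

$0.00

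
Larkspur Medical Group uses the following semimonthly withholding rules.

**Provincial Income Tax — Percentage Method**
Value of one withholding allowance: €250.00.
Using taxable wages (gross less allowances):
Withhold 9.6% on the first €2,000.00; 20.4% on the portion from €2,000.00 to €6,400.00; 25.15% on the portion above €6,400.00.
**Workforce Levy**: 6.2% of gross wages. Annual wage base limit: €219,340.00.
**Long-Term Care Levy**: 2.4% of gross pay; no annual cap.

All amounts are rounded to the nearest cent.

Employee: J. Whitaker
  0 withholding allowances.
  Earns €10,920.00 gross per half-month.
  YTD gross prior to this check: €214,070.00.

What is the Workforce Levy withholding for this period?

Workforce Levy: cap €219,340.00 − YTD €214,070.00 = €5,270.00 subject; 6.2% × €5,270.00 = €326.74

€326.74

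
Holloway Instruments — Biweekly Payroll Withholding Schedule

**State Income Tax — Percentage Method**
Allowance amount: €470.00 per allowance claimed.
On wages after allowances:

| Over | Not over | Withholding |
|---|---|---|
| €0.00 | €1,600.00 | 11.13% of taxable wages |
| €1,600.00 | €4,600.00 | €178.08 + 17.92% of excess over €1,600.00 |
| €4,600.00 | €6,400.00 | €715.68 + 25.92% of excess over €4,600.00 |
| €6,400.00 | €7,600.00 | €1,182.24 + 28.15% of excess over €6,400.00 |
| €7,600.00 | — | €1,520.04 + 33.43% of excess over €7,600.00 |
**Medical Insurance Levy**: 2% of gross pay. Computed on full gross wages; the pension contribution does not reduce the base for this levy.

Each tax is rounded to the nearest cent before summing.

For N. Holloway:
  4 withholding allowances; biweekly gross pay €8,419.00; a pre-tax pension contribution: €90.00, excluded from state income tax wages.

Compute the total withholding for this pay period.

€1,364.41

State Income Tax: taxable = €8,419.00 − €90.00 − 4×€470.00 = €6,449.00
  €1,182.24 + 28.15% × (€6,449.00 − €6,400.00) = €1,182.24 + 28.15% × €49.00 = €1,196.03
Medical Insurance Levy: 2% × €8,419.00 = €168.38
Total: €1,196.03 + €168.38 = €1,364.41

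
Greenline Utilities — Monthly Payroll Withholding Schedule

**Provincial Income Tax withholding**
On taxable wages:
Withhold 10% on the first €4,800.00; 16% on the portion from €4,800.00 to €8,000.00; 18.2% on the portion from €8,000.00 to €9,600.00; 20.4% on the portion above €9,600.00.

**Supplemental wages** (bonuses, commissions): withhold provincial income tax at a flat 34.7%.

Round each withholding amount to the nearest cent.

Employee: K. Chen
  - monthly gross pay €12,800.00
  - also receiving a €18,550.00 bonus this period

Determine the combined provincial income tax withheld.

€8,372.85

Provincial Income Tax: taxable = €12,800.00
  €1,283.20 + 20.4% × (€12,800.00 − €9,600.00) = €1,283.20 + 20.4% × €3,200.00 = €1,936.00
Supplemental (34.7% flat on bonus): 34.7% × €18,550.00 = €6,436.85
Total provincial income tax: €1,936.00 + €6,436.85 = €8,372.85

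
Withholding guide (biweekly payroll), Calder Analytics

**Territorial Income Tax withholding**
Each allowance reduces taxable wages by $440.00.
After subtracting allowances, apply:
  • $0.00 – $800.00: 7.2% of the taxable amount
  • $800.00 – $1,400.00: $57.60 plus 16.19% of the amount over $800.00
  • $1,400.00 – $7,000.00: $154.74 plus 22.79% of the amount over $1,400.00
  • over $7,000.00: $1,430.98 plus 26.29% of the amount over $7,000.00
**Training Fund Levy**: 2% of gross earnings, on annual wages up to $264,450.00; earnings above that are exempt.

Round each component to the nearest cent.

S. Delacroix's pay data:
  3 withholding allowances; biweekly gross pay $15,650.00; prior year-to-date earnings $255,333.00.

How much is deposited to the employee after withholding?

Territorial Income Tax: taxable = $15,650.00 − 3×$440.00 = $14,330.00
  $1,430.98 + 26.29% × ($14,330.00 − $7,000.00) = $1,430.98 + 26.29% × $7,330.00 = $3,358.04
Training Fund Levy: cap $264,450.00 − YTD $255,333.00 = $9,117.00 subject; 2% × $9,117.00 = $182.34
Total withheld: $3,358.04 + $182.34 = $3,540.38
Net pay: $15,650.00 − $3,540.38 = $12,109.62

$12,109.62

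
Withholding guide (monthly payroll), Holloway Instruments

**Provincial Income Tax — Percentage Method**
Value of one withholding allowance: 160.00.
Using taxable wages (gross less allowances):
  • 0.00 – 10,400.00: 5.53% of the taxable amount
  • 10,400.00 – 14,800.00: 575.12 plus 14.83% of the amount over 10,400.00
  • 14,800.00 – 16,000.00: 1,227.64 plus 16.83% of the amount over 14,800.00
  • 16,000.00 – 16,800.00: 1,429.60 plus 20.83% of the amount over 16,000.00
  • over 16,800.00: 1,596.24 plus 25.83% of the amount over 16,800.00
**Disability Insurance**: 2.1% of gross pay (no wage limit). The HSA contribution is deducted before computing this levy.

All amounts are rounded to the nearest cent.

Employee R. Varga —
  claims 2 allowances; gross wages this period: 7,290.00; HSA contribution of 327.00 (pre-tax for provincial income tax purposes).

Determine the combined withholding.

Provincial Income Tax: taxable = 7,290.00 − 327.00 − 2×160.00 = 6,643.00
  5.53% × 6,643.00 = 367.36
Disability Insurance: 2.1% × 6,963.00 = 146.22
Total: 367.36 + 146.22 = 513.58

513.58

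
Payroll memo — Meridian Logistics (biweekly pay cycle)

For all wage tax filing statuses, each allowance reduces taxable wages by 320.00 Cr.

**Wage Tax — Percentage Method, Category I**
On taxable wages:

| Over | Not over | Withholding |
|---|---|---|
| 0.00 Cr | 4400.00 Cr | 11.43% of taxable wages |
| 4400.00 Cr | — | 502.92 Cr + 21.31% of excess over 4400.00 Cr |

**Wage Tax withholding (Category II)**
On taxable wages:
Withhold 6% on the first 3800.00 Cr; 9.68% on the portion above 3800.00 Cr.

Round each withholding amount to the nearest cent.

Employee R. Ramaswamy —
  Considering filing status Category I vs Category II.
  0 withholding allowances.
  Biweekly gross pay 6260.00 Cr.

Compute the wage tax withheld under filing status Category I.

899.29 Cr

Wage Tax (Category I): taxable = 6260.00 Cr
  502.92 Cr + 21.31% × (6260.00 Cr − 4400.00 Cr) = 502.92 Cr + 21.31% × 1860.00 Cr = 899.29 Cr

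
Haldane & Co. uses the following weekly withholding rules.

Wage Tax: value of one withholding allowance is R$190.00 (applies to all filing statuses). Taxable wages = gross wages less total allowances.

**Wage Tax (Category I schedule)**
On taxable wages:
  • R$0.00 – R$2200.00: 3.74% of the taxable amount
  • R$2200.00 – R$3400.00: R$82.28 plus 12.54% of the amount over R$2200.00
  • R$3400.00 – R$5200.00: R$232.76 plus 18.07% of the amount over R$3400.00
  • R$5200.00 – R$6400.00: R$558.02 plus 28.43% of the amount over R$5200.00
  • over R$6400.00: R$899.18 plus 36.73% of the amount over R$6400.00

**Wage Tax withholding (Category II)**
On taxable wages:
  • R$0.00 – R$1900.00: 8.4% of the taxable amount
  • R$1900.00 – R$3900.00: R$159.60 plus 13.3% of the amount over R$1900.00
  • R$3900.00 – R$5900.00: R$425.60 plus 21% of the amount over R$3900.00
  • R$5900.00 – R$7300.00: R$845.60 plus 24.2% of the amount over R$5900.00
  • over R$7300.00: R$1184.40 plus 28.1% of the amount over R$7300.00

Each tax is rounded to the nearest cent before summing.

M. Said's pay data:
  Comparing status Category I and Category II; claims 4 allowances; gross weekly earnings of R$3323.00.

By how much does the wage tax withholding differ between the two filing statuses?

R$119.98

Wage Tax (Category I): taxable = R$3323.00 − 4×R$190.00 = R$2563.00
  R$82.28 + 12.54% × (R$2563.00 − R$2200.00) = R$82.28 + 12.54% × R$363.00 = R$127.80
Wage Tax (Category II): taxable = R$3323.00 − 4×R$190.00 = R$2563.00
  R$159.60 + 13.3% × (R$2563.00 − R$1900.00) = R$159.60 + 13.3% × R$663.00 = R$247.78
Difference: |R$127.80 − R$247.78| = R$119.98 (higher under Category II)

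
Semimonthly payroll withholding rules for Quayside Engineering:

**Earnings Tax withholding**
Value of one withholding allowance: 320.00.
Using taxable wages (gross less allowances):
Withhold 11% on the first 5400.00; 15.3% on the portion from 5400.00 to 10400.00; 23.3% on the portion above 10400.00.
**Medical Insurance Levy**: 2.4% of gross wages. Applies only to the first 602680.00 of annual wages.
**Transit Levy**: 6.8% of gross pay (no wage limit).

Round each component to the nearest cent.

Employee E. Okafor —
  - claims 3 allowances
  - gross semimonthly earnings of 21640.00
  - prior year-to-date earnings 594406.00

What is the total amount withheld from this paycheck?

Earnings Tax: taxable = 21640.00 − 3×320.00 = 20680.00
  1359.00 + 23.3% × (20680.00 − 10400.00) = 1359.00 + 23.3% × 10280.00 = 3754.24
Medical Insurance Levy: cap 602680.00 − YTD 594406.00 = 8274.00 subject; 2.4% × 8274.00 = 198.58
Transit Levy: 6.8% × 21640.00 = 1471.52
Total: 3754.24 + 198.58 + 1471.52 = 5424.34

5424.34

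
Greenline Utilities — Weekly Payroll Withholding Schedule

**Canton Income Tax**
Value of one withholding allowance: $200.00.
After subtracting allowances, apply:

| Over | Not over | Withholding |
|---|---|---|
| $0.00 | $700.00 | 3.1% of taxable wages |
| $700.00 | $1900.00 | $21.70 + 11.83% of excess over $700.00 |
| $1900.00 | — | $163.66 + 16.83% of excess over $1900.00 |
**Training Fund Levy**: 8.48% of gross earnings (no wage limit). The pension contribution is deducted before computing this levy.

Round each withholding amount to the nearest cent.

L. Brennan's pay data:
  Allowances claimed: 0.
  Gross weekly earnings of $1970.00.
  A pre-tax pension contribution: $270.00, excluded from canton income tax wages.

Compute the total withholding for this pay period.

$284.16

Canton Income Tax: taxable = $1970.00 − $270.00 = $1700.00
  $21.70 + 11.83% × ($1700.00 − $700.00) = $21.70 + 11.83% × $1000.00 = $140.00
Training Fund Levy: 8.48% × $1700.00 = $144.16
Total: $140.00 + $144.16 = $284.16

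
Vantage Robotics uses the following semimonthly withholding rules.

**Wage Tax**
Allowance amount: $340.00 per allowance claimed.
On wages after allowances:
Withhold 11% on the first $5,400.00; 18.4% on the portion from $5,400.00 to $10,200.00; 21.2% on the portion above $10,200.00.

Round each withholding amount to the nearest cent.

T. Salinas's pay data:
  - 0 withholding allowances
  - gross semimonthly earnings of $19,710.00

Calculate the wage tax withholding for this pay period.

$3,493.32

Wage Tax: taxable = $19,710.00
  $1,477.20 + 21.2% × ($19,710.00 − $10,200.00) = $1,477.20 + 21.2% × $9,510.00 = $3,493.32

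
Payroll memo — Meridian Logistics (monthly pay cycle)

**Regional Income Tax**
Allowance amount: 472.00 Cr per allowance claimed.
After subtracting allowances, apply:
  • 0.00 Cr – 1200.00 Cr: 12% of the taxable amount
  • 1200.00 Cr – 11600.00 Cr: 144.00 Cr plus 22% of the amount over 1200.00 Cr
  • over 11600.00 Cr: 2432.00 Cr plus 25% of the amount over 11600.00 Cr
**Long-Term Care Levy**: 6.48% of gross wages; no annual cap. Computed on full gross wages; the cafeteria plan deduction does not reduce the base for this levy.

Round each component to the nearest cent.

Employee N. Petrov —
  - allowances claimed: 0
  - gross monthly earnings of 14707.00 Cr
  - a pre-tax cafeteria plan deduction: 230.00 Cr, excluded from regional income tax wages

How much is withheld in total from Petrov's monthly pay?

4104.26 Cr

Regional Income Tax: taxable = 14707.00 Cr − 230.00 Cr = 14477.00 Cr
  2432.00 Cr + 25% × (14477.00 Cr − 11600.00 Cr) = 2432.00 Cr + 25% × 2877.00 Cr = 3151.25 Cr
Long-Term Care Levy: 6.48% × 14707.00 Cr = 953.01 Cr
Total: 3151.25 Cr + 953.01 Cr = 4104.26 Cr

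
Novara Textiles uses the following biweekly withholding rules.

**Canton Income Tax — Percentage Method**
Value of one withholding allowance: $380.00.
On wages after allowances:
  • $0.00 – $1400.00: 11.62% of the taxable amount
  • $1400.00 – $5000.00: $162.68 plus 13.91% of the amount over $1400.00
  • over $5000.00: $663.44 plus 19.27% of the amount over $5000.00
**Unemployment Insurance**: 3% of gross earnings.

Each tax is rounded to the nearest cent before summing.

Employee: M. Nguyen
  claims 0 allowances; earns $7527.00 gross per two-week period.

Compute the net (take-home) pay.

$6150.80

Canton Income Tax: taxable = $7527.00
  $663.44 + 19.27% × ($7527.00 − $5000.00) = $663.44 + 19.27% × $2527.00 = $1150.39
Unemployment Insurance: 3% × $7527.00 = $225.81
Total withheld: $1150.39 + $225.81 = $1376.20
Net pay: $7527.00 − $1376.20 = $6150.80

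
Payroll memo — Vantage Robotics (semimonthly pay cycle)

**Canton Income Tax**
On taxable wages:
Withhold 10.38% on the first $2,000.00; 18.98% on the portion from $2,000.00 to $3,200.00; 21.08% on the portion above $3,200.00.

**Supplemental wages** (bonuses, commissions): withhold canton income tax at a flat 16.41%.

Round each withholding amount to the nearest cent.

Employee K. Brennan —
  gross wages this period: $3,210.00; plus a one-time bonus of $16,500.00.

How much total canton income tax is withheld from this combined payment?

Canton Income Tax: taxable = $3,210.00
  $435.36 + 21.08% × ($3,210.00 − $3,200.00) = $435.36 + 21.08% × $10.00 = $437.47
Supplemental (16.41% flat on bonus): 16.41% × $16,500.00 = $2,707.65
Total canton income tax: $437.47 + $2,707.65 = $3,145.12

$3,145.12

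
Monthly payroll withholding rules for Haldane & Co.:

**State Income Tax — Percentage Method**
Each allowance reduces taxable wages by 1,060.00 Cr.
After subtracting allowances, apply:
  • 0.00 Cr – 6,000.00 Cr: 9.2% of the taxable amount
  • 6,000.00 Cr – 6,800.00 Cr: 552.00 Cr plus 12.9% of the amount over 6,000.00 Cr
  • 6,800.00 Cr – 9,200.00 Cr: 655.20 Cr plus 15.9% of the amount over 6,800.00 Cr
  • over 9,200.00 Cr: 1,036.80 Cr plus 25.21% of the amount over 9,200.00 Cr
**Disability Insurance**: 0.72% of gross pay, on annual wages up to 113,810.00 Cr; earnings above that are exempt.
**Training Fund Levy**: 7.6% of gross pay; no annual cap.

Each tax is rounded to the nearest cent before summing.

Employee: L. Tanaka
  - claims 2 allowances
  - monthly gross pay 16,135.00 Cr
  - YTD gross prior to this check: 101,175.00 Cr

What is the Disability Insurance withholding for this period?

90.97 Cr

Disability Insurance: cap 113,810.00 Cr − YTD 101,175.00 Cr = 12,635.00 Cr subject; 0.72% × 12,635.00 Cr = 90.97 Cr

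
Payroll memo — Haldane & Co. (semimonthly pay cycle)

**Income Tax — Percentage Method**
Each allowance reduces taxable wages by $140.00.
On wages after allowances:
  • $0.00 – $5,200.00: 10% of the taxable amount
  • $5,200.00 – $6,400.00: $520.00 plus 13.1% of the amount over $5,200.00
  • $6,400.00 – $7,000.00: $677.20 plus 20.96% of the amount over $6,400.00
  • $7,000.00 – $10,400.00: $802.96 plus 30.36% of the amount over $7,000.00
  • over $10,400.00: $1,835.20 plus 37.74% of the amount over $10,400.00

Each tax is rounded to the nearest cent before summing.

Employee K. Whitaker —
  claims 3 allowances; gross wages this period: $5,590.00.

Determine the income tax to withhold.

$517.00

Income Tax: taxable = $5,590.00 − 3×$140.00 = $5,170.00
  10% × $5,170.00 = $517.00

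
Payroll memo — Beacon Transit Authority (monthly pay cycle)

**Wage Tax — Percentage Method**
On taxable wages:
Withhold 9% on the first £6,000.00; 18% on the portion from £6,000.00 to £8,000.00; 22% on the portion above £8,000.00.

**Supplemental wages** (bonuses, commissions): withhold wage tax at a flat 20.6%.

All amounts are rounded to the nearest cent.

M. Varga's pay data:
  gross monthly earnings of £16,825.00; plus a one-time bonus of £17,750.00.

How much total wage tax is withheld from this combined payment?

Wage Tax: taxable = £16,825.00
  £900.00 + 22% × (£16,825.00 − £8,000.00) = £900.00 + 22% × £8,825.00 = £2,841.50
Supplemental (20.6% flat on bonus): 20.6% × £17,750.00 = £3,656.50
Total wage tax: £2,841.50 + £3,656.50 = £6,498.00

£6,498.00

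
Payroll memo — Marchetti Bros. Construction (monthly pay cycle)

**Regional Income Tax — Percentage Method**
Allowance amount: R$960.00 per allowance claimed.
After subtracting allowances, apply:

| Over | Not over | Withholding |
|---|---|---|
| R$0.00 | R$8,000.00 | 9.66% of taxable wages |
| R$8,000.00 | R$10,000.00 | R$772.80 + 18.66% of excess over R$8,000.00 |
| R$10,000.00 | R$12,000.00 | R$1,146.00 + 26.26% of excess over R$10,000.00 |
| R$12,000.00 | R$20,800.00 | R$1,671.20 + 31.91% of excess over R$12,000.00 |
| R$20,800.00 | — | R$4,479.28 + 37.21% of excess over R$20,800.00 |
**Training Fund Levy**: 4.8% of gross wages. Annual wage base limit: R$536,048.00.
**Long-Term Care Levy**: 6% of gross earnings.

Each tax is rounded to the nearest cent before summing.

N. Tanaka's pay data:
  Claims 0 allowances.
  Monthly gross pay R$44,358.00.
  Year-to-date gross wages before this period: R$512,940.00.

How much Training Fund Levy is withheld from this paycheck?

R$1,109.18

Training Fund Levy: cap R$536,048.00 − YTD R$512,940.00 = R$23,108.00 subject; 4.8% × R$23,108.00 = R$1,109.18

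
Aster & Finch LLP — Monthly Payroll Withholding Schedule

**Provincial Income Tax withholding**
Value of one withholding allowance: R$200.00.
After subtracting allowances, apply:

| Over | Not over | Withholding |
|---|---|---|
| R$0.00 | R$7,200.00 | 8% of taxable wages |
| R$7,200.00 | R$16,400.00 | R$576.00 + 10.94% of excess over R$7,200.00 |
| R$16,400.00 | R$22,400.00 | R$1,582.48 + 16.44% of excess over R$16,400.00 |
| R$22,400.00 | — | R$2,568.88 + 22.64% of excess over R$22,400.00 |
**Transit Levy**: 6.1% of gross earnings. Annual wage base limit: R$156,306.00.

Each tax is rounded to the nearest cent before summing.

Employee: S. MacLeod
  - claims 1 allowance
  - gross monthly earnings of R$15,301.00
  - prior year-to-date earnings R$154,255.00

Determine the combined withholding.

Provincial Income Tax: taxable = R$15,301.00 − 1×R$200.00 = R$15,101.00
  R$576.00 + 10.94% × (R$15,101.00 − R$7,200.00) = R$576.00 + 10.94% × R$7,901.00 = R$1,440.37
Transit Levy: cap R$156,306.00 − YTD R$154,255.00 = R$2,051.00 subject; 6.1% × R$2,051.00 = R$125.11
Total: R$1,440.37 + R$125.11 = R$1,565.48

R$1,565.48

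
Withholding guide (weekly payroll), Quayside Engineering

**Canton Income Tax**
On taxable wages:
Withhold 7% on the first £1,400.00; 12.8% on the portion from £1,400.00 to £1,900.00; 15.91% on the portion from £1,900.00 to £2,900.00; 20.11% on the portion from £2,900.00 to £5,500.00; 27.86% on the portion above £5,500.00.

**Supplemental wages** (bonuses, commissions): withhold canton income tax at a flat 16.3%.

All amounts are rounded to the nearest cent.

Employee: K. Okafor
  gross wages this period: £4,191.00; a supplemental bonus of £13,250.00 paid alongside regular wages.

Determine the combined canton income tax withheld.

£2,740.47

Canton Income Tax: taxable = £4,191.00
  £321.10 + 20.11% × (£4,191.00 − £2,900.00) = £321.10 + 20.11% × £1,291.00 = £580.72
Supplemental (16.3% flat on bonus): 16.3% × £13,250.00 = £2,159.75
Total canton income tax: £580.72 + £2,159.75 = £2,740.47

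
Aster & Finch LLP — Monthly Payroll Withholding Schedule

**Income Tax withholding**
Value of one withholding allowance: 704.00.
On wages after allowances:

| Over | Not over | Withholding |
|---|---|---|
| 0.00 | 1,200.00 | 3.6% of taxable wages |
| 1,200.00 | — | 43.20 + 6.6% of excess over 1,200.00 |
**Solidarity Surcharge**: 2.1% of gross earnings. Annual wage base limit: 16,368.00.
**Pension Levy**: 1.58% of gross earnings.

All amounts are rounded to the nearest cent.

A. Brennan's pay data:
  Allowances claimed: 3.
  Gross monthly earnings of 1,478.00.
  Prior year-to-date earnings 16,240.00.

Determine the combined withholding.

26.04

Income Tax: taxable = 1,478.00 − 3×704.00 = -634.00
  Taxable ≤ 0 → 0.00
Solidarity Surcharge: cap 16,368.00 − YTD 16,240.00 = 128.00 subject; 2.1% × 128.00 = 2.69
Pension Levy: 1.58% × 1,478.00 = 23.35
Total: 0.00 + 2.69 + 23.35 = 26.04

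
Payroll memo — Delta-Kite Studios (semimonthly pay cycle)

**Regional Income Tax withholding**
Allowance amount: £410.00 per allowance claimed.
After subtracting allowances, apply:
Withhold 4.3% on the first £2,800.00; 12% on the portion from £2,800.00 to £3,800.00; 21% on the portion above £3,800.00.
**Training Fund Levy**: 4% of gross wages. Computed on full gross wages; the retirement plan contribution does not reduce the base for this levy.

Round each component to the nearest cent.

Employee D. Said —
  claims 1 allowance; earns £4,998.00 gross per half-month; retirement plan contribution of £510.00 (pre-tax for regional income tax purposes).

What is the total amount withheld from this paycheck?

Regional Income Tax: taxable = £4,998.00 − £510.00 − 1×£410.00 = £4,078.00
  £240.40 + 21% × (£4,078.00 − £3,800.00) = £240.40 + 21% × £278.00 = £298.78
Training Fund Levy: 4% × £4,998.00 = £199.92
Total: £298.78 + £199.92 = £498.70

£498.70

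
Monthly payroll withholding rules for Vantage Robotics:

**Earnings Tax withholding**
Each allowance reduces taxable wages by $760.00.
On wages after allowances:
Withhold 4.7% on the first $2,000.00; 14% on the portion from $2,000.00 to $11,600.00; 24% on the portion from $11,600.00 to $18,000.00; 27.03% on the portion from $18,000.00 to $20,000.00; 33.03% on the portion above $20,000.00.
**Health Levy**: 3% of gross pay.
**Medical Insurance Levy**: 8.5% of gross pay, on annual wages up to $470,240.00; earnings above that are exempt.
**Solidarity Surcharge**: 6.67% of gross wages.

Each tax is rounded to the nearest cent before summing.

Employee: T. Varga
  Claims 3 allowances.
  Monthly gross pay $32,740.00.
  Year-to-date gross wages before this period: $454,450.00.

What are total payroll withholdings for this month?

$11,477.65

Earnings Tax: taxable = $32,740.00 − 3×$760.00 = $30,460.00
  $3,514.60 + 33.03% × ($30,460.00 − $20,000.00) = $3,514.60 + 33.03% × $10,460.00 = $6,969.54
Health Levy: 3% × $32,740.00 = $982.20
Medical Insurance Levy: cap $470,240.00 − YTD $454,450.00 = $15,790.00 subject; 8.5% × $15,790.00 = $1,342.15
Solidarity Surcharge: 6.67% × $32,740.00 = $2,183.76
Total: $6,969.54 + $982.20 + $1,342.15 + $2,183.76 = $11,477.65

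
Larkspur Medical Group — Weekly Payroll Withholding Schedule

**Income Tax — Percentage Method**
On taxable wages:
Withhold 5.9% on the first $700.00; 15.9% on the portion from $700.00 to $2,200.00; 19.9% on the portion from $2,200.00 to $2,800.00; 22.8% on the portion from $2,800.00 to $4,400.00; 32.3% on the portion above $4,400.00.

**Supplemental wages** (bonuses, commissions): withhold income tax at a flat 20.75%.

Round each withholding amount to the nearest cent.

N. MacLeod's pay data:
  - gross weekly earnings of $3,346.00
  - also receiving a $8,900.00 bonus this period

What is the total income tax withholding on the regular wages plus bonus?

Income Tax: taxable = $3,346.00
  $399.20 + 22.8% × ($3,346.00 − $2,800.00) = $399.20 + 22.8% × $546.00 = $523.69
Supplemental (20.75% flat on bonus): 20.75% × $8,900.00 = $1,846.75
Total income tax: $523.69 + $1,846.75 = $2,370.44

$2,370.44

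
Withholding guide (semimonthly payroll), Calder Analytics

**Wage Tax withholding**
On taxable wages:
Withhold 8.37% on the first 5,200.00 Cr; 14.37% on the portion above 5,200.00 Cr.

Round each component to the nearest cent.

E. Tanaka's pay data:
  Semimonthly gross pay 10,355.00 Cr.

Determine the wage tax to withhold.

Wage Tax: taxable = 10,355.00 Cr
  435.24 Cr + 14.37% × (10,355.00 Cr − 5,200.00 Cr) = 435.24 Cr + 14.37% × 5,155.00 Cr = 1,176.01 Cr

1,176.01 Cr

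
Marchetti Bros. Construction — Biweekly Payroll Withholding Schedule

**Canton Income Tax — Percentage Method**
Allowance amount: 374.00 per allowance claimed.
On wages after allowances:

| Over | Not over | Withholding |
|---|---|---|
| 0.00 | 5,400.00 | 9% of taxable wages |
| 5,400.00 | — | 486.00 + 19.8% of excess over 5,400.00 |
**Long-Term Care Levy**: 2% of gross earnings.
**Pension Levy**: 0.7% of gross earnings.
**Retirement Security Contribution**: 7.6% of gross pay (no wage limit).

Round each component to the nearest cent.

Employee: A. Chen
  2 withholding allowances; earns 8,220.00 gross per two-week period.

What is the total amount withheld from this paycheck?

Canton Income Tax: taxable = 8,220.00 − 2×374.00 = 7,472.00
  486.00 + 19.8% × (7,472.00 − 5,400.00) = 486.00 + 19.8% × 2,072.00 = 896.26
Long-Term Care Levy: 2% × 8,220.00 = 164.40
Pension Levy: 0.7% × 8,220.00 = 57.54
Retirement Security Contribution: 7.6% × 8,220.00 = 624.72
Total: 896.26 + 164.40 + 57.54 + 624.72 = 1,742.92

1,742.92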